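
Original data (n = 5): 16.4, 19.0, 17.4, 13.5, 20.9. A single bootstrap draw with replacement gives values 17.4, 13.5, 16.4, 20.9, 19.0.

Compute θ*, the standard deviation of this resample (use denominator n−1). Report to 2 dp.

Mean = 17.4400; sum of squared deviations = 31.0120
s² = 31.0120 / 4 = 7.7530
s = √7.7530 = 2.78

θ* = 2.78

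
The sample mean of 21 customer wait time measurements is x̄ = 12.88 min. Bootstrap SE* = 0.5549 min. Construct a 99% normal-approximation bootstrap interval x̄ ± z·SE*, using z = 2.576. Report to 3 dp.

Margin = 2.576 × 0.5549 = 1.4294
Interval: 12.88 ± 1.4294

(11.451, 14.309)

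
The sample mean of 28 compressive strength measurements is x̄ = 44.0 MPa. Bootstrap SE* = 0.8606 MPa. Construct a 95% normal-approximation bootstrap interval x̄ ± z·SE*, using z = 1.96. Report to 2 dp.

(42.31, 45.69)

Margin = 1.96 × 0.8606 = 1.687
Interval: 44.0 ± 1.687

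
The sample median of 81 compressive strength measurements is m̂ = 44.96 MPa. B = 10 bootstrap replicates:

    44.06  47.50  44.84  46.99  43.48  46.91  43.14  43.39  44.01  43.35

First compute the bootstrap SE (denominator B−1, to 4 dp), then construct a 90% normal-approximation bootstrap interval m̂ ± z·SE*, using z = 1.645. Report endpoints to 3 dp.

Mean of replicates = 44.7670; sum of squared deviations = 26.2892; SE* = √(26.2892/9) = 1.7091
Margin = 1.645 × 1.7091 = 2.8115
Interval: 44.96 ± 2.8115

(42.149, 47.771)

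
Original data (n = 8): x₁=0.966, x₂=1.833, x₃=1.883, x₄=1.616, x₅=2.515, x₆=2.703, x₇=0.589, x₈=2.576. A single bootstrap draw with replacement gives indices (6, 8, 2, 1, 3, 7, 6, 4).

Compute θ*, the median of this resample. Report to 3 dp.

Resample values: 2.703, 2.576, 1.833, 0.966, 1.883, 0.589, 2.703, 1.616.
Sorted: 0.589, 0.966, 1.616, 1.833, 1.883, 2.576, 2.703, 2.703
Median = average of the two middle values = 1.858

θ* = 1.858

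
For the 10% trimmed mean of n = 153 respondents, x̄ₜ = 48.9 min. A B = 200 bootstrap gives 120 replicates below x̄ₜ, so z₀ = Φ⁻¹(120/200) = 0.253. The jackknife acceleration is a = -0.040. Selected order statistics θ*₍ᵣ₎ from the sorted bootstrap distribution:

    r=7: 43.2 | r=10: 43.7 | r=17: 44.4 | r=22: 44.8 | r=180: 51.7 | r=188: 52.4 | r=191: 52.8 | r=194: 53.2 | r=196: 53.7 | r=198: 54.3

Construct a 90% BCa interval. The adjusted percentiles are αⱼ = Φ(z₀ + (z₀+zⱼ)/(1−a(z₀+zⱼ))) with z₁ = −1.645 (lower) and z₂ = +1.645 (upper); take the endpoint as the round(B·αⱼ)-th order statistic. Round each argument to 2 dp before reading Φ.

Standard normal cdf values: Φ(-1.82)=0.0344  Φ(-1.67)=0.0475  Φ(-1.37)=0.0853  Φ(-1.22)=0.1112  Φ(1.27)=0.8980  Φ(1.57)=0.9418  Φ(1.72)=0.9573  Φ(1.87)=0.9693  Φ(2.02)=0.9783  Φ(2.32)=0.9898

Lower: z₀ + z₁ = 0.253 + (-1.645) = -1.392; 1 − a(z₀+z₁) = 1 − (-0.040)(-1.392) = 0.9443; argument = 0.253 + (-1.392)/0.9443 = -1.2211 → -1.22.
α₁ = Φ(-1.22) = 0.1112; rank = round(200 × 0.1112) = 22; θ*₍22₎ = 44.8.
Upper: z₀ + z₂ = 1.898; 1 − a(z₀+z₂) = 1.0759; argument = 2.0171 → 2.02; α₂ = 0.9783; rank = 196; θ*₍196₎ = 53.7.

(44.8, 53.7)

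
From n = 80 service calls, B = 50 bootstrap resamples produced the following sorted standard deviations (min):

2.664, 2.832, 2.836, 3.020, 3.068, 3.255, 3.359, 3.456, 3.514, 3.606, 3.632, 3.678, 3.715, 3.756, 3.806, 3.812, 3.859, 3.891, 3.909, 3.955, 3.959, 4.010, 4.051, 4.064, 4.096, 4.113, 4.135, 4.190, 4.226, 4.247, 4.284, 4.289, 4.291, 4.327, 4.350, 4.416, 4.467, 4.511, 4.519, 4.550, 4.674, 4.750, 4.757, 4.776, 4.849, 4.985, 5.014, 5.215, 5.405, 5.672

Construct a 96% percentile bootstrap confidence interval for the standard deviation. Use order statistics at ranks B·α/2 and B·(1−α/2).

α = 0.04; lower rank = 50 × 0.020 = 1; upper rank = 50 × 0.980 = 49.
The 1st smallest replicate is 2.664; the 49th is 5.405.

(2.664, 5.405)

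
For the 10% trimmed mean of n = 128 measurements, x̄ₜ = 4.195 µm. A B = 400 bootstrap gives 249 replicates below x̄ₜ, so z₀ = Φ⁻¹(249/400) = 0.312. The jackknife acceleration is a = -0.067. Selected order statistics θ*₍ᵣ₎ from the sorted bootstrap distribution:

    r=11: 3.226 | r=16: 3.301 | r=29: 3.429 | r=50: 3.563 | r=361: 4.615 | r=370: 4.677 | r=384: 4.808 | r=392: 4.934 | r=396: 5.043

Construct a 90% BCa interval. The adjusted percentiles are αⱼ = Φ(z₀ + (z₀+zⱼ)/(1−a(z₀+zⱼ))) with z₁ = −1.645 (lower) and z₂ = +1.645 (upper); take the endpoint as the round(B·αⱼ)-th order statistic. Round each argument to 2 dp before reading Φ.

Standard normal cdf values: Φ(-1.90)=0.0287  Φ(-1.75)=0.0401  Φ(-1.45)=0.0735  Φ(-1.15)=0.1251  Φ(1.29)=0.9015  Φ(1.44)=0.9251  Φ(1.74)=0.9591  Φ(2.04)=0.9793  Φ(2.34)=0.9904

Lower: z₀ + z₁ = 0.312 + (-1.645) = -1.333; 1 − a(z₀+z₁) = 1 − (-0.067)(-1.333) = 0.9107; argument = 0.312 + (-1.333)/0.9107 = -1.1517 → -1.15.
α₁ = Φ(-1.15) = 0.1251; rank = round(400 × 0.1251) = 50; θ*₍50₎ = 3.563.
Upper: z₀ + z₂ = 1.957; 1 − a(z₀+z₂) = 1.1311; argument = 2.0421 → 2.04; α₂ = 0.9793; rank = 392; θ*₍392₎ = 4.934.

(3.563, 4.934)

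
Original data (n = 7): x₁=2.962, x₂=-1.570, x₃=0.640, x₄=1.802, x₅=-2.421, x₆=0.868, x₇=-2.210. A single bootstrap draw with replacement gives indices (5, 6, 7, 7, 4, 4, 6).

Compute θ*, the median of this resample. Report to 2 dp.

Resample values: -2.421, 0.868, -2.210, -2.210, 1.802, 1.802, 0.868.
Sorted: -2.421, -2.210, -2.210, 0.868, 0.868, 1.802, 1.802
Median = middle value = 0.87

θ* = 0.87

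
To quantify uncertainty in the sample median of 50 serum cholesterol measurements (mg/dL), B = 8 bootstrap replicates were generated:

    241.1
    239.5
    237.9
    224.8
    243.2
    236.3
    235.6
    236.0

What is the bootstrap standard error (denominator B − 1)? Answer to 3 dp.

SE* = 5.533

Bootstrap SE is the standard deviation of the 8 replicate medians.
Mean of replicates: (241.1 + 239.5 + 237.9 + 224.8 + 243.2 + 236.3 + 235.6 + 236.0) / 8 = 1894.4000 / 8 = 236.8000
Sum of squared deviations: (+4.3000)² + (+2.7000)² + (+1.1000)² + (−12.0000)² + (+6.4000)² + (−0.5000)² + (−1.2000)² + (−0.8000)² = 214.2800
Variance = 214.2800 / 7 = 30.6114
SE* = √30.6114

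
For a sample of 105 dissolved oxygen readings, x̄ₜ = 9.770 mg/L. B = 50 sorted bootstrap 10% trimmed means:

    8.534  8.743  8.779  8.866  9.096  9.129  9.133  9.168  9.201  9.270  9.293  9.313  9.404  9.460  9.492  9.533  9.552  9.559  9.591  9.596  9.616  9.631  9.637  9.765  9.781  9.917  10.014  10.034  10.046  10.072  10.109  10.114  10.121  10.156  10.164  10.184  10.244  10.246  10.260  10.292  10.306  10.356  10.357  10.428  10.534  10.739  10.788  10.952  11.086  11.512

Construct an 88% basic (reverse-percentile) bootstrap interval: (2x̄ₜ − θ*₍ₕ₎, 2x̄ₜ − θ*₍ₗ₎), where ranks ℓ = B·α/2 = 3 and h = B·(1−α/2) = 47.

Percentile endpoints at ranks 3 and 47: θ*₍3₎ = 8.779, θ*₍47₎ = 10.788.
Basic interval reflects these around x̄ₜ:
  lower = 2 × 9.770 − 10.788 = 8.752
  upper = 2 × 9.770 − 8.779 = 10.761

(8.752, 10.761)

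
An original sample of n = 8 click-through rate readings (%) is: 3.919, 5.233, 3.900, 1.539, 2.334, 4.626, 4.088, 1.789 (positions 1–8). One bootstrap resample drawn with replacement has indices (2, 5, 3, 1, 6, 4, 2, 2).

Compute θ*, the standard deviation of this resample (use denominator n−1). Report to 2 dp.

Resample values: 5.233, 2.334, 3.900, 3.919, 4.626, 1.539, 5.233, 5.233.
Mean = 4.0021; sum of squared deviations = 13.8013
s² = 13.8013 / 7 = 1.9716
s = √1.9716 = 1.40

θ* = 1.40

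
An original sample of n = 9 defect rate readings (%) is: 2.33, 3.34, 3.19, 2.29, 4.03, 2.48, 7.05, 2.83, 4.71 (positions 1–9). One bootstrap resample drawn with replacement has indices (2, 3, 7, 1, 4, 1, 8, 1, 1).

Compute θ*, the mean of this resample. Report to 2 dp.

θ* = 3.11

Resample values: 3.34, 3.19, 7.05, 2.33, 2.29, 2.33, 2.83, 2.33, 2.33.
Mean = (3.34 + 3.19 + 7.05 + 2.33 + 2.29 + 2.33 + 2.83 + 2.33 + 2.33) / 9 = 28.020 / 9 = 3.11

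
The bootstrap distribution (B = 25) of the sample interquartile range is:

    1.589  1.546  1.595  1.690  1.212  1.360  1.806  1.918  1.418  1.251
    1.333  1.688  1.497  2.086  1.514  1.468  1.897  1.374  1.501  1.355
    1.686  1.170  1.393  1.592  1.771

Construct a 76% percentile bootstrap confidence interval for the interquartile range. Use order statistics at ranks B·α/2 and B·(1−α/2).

(1.251, 1.806)

Sorted replicates: 1.170, 1.212, 1.251, 1.333, 1.355, 1.360, 1.374, 1.393, 1.418, 1.468, 1.497, 1.501, 1.514, 1.546, 1.589, 1.592, 1.595, 1.686, 1.688, 1.690, 1.771, 1.806, 1.897, 1.918, 2.086
α = 0.24; lower rank = 25 × 0.120 = 3; upper rank = 25 × 0.880 = 22.
The 3rd smallest replicate is 1.251; the 22nd is 1.806.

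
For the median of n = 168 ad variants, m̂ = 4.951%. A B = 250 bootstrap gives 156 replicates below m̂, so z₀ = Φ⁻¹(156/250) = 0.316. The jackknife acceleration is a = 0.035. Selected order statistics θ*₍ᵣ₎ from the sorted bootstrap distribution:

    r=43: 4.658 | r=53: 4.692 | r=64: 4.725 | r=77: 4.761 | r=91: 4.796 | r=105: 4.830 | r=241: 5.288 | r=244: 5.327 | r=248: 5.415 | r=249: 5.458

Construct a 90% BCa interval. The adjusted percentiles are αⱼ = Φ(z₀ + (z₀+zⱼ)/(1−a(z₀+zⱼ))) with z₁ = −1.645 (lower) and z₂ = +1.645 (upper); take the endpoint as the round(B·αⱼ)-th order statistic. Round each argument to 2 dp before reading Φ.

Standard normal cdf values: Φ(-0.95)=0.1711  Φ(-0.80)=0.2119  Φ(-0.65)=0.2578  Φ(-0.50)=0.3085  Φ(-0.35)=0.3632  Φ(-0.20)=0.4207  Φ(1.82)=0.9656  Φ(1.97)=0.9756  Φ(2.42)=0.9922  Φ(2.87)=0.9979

Lower: z₀ + z₁ = 0.316 + (-1.645) = -1.329; 1 − a(z₀+z₁) = 1 − (0.035)(-1.329) = 1.0465; argument = 0.316 + (-1.329)/1.0465 = -0.9539 → -0.95.
α₁ = Φ(-0.95) = 0.1711; rank = round(250 × 0.1711) = 43; θ*₍43₎ = 4.658.
Upper: z₀ + z₂ = 1.961; 1 − a(z₀+z₂) = 0.9314; argument = 2.4215 → 2.42; α₂ = 0.9922; rank = 248; θ*₍248₎ = 5.415.

(4.658, 5.415)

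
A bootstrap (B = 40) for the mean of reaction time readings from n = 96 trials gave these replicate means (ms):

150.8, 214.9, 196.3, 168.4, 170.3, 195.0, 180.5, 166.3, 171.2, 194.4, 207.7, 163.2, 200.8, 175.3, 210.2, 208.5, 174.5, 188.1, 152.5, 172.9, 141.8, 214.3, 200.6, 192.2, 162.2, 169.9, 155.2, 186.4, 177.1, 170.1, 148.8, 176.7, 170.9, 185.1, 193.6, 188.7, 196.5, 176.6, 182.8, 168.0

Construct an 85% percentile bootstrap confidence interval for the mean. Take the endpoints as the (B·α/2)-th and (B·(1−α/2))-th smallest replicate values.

(150.8, 208.5)

Sorted replicates: 141.8, 148.8, 150.8, 152.5, 155.2, 162.2, 163.2, 166.3, 168.0, 168.4, 169.9, 170.1, 170.3, 170.9, 171.2, 172.9, 174.5, 175.3, 176.6, 176.7, 177.1, 180.5, 182.8, 185.1, 186.4, 188.1, 188.7, 192.2, 193.6, 194.4, 195.0, 196.3, 196.5, 200.6, 200.8, 207.7, 208.5, 210.2, 214.3, 214.9
α = 0.15; lower rank = 40 × 0.075 = 3; upper rank = 40 × 0.925 = 37.
The 3rd smallest replicate is 150.8; the 37th is 208.5.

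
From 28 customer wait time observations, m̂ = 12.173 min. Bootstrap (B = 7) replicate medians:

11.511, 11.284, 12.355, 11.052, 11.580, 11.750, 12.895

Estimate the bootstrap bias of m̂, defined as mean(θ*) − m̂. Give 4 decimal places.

mean(θ*) = (11.511 + 11.284 + 12.355 + 11.052 + 11.580 + 11.750 + 12.895) / 7 = 11.77529
bias = 11.77529 − 12.173

bias = −0.3977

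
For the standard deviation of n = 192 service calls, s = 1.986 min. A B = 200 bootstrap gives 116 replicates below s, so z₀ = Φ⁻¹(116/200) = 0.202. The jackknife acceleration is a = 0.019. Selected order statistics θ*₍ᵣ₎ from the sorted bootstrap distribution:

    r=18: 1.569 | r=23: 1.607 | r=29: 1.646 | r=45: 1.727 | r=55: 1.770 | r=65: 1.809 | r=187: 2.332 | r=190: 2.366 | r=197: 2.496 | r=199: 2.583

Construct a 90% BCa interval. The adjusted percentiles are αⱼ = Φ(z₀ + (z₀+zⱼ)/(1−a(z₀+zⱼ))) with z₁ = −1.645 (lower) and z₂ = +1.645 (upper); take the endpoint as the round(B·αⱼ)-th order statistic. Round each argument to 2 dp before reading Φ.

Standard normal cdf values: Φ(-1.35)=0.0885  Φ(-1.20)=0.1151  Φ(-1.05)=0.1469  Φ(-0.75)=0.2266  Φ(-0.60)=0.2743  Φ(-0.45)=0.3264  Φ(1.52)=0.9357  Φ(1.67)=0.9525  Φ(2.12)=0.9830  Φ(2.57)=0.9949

(1.607, 2.496)

Lower: z₀ + z₁ = 0.202 + (-1.645) = -1.443; 1 − a(z₀+z₁) = 1 − (0.019)(-1.443) = 1.0274; argument = 0.202 + (-1.443)/1.0274 = -1.2025 → -1.20.
α₁ = Φ(-1.20) = 0.1151; rank = round(200 × 0.1151) = 23; θ*₍23₎ = 1.607.
Upper: z₀ + z₂ = 1.847; 1 − a(z₀+z₂) = 0.9649; argument = 2.1162 → 2.12; α₂ = 0.9830; rank = 197; θ*₍197₎ = 2.496.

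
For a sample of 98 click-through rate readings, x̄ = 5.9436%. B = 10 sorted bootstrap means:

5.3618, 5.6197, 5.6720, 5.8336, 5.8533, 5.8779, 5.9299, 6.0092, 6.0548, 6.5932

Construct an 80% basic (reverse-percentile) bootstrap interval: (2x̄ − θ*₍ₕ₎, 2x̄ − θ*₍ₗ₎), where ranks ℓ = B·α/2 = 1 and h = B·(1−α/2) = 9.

(5.8324, 6.5254)

Percentile endpoints at ranks 1 and 9: θ*₍1₎ = 5.3618, θ*₍9₎ = 6.0548.
Basic interval reflects these around x̄:
  lower = 2 × 5.9436 − 6.0548 = 5.8324
  upper = 2 × 5.9436 − 5.3618 = 6.5254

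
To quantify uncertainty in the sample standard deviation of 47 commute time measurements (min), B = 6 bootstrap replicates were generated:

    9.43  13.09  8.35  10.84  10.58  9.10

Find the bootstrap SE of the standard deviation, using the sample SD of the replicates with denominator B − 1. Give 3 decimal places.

SE* = 1.681

Bootstrap SE is the standard deviation of the 6 replicate standard deviations.
Mean of replicates: (9.43 + 13.09 + 8.35 + 10.84 + 10.58 + 9.10) / 6 = 61.3900 / 6 = 10.2317
Sum of squared deviations: (−0.8017)² + (+2.8583)² + (−1.8817)² + (+0.6083)² + (+0.3483)² + (−1.1317)² = 14.1255
Variance = 14.1255 / 5 = 2.8251
SE* = √2.8251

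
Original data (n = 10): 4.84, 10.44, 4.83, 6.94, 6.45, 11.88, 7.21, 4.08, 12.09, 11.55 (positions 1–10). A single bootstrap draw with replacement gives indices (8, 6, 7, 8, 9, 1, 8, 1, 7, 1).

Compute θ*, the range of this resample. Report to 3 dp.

θ* = 8.010

Resample values: 4.08, 11.88, 7.21, 4.08, 12.09, 4.84, 4.08, 4.84, 7.21, 4.84.
Range = 12.09 − 4.08 = 8.010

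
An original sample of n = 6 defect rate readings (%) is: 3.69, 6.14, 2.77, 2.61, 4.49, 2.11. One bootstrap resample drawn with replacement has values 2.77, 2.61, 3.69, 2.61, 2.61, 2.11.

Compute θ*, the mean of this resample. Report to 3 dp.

Mean = (2.77 + 2.61 + 3.69 + 2.61 + 2.61 + 2.11) / 6 = 16.400 / 6 = 2.733

θ* = 2.733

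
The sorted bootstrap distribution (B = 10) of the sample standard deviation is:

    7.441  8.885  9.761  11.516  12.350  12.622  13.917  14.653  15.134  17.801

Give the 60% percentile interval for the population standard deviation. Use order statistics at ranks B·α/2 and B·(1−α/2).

α = 0.40; lower rank = 10 × 0.200 = 2; upper rank = 10 × 0.800 = 8.
The 2nd smallest replicate is 8.885; the 8th is 14.653.

(8.885, 14.653)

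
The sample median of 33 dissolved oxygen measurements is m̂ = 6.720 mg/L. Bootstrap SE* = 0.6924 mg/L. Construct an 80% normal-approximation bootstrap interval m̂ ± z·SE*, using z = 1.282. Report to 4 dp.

Margin = 1.282 × 0.6924 = 0.88766
Interval: 6.720 ± 0.88766

(5.8323, 7.6077)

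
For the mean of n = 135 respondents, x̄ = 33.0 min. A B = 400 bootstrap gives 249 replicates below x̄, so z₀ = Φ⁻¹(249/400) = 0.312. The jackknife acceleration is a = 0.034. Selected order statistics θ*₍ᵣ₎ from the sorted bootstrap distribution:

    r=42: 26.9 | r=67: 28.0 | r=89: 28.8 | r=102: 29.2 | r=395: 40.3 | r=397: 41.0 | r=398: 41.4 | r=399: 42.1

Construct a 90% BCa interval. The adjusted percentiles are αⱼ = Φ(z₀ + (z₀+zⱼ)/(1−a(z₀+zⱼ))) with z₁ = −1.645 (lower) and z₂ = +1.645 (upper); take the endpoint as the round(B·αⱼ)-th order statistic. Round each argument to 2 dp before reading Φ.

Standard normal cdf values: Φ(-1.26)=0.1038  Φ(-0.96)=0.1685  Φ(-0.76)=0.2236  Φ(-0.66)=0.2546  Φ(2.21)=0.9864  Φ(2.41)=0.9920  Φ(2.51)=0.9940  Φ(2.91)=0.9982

(28.0, 41.0)

Lower: z₀ + z₁ = 0.312 + (-1.645) = -1.333; 1 − a(z₀+z₁) = 1 − (0.034)(-1.333) = 1.0453; argument = 0.312 + (-1.333)/1.0453 = -0.9632 → -0.96.
α₁ = Φ(-0.96) = 0.1685; rank = round(400 × 0.1685) = 67; θ*₍67₎ = 28.0.
Upper: z₀ + z₂ = 1.957; 1 − a(z₀+z₂) = 0.9335; argument = 2.4085 → 2.41; α₂ = 0.9920; rank = 397; θ*₍397₎ = 41.0.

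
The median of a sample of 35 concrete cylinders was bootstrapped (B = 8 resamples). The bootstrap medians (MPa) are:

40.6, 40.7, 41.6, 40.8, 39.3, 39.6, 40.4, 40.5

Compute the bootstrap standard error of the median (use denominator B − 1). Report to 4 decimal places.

Bootstrap SE is the standard deviation of the 8 replicate medians.
Mean of replicates: (40.6 + 40.7 + 41.6 + 40.8 + 39.3 + 39.6 + 40.4 + 40.5) / 8 = 323.50000 / 8 = 40.43750
Sum of squared deviations: (+0.16250)² + (+0.26250)² + (+1.16250)² + (+0.36250)² + (−1.13750)² + (−0.83750)² + (−0.03750)² + (+0.06250)² = 3.57875
Variance = 3.57875 / 7 = 0.51125
SE* = √0.51125

SE* = 0.7150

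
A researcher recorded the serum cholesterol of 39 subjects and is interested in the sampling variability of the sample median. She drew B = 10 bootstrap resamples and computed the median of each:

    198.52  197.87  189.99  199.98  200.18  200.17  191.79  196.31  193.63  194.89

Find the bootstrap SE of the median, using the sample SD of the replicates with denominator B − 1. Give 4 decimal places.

SE* = 3.6550

Bootstrap SE is the standard deviation of the 10 replicate medians.
Mean of replicates: (198.52 + 197.87 + 189.99 + 199.98 + 200.18 + 200.17 + 191.79 + 196.31 + 193.63 + 194.89) / 10 = 1963.33000 / 10 = 196.33300
Sum of squared deviations: (+2.18700)² + (+1.53700)² + (−6.34300)² + (+3.64700)² + (+3.84700)² + (+3.83700)² + (−4.54300)² + (−0.02300)² + (−2.70300)² + (−1.44300)² = 120.22941
Variance = 120.22941 / 9 = 13.35882
SE* = √13.35882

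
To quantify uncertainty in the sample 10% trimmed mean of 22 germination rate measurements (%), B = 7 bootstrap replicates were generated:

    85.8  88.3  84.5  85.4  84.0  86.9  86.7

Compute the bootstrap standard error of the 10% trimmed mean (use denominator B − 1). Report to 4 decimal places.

SE* = 1.4842

Bootstrap SE is the standard deviation of the 7 replicate 10% trimmed means.
Mean of replicates: (85.8 + 88.3 + 84.5 + 85.4 + 84.0 + 86.9 + 86.7) / 7 = 601.60000 / 7 = 85.94286
Sum of squared deviations: (−0.14286)² + (+2.35714)² + (−1.44286)² + (−0.54286)² + (−1.94286)² + (+0.95714)² + (+0.75714)² = 13.21714
Variance = 13.21714 / 6 = 2.20286
SE* = √2.20286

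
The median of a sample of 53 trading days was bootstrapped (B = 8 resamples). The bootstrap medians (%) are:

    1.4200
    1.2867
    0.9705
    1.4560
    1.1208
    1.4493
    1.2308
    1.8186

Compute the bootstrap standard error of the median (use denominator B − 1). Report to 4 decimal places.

Bootstrap SE is the standard deviation of the 8 replicate medians.
Mean of replicates: (1.4200 + 1.2867 + 0.9705 + 1.4560 + 1.1208 + 1.4493 + 1.2308 + 1.8186) / 8 = 10.75270 / 8 = 1.34409
Sum of squared deviations: (+0.07591)² + (−0.05739)² + (−0.37359)² + (+0.11191)² + (−0.22329)² + (+0.10521)² + (−0.11329)² + (+0.47451)² = 0.46007
Variance = 0.46007 / 7 = 0.06572
SE* = √0.06572

SE* = 0.2564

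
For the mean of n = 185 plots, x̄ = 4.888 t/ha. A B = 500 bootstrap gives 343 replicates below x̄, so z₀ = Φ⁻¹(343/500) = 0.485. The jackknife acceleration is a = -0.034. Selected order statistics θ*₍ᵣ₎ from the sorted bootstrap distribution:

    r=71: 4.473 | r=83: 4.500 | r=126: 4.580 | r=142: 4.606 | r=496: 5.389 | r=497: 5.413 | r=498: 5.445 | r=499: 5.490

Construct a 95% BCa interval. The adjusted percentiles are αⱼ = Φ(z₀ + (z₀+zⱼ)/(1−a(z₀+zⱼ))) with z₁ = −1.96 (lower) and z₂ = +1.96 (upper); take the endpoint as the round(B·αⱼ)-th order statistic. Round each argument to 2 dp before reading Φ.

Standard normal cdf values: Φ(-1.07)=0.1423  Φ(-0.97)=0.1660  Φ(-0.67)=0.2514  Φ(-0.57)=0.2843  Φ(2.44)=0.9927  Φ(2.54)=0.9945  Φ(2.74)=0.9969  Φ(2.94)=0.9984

Lower: z₀ + z₁ = 0.485 + (-1.960) = -1.475; 1 − a(z₀+z₁) = 1 − (-0.034)(-1.475) = 0.9498; argument = 0.485 + (-1.475)/0.9498 = -1.0679 → -1.07.
α₁ = Φ(-1.07) = 0.1423; rank = round(500 × 0.1423) = 71; θ*₍71₎ = 4.473.
Upper: z₀ + z₂ = 2.445; 1 − a(z₀+z₂) = 1.0831; argument = 2.7423 → 2.74; α₂ = 0.9969; rank = 498; θ*₍498₎ = 5.445.

(4.473, 5.445)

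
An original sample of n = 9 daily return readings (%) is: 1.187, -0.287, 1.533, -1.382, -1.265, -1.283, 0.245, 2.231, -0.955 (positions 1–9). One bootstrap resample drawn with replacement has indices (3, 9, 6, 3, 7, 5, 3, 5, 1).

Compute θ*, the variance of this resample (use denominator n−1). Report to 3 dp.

Resample values: 1.533, -0.955, -1.283, 1.533, 0.245, -1.265, 1.533, -1.265, 1.187.
Mean = 0.1403; sum of squared deviations = 14.1006
s² = 14.1006 / 8 = 1.7626

θ* = 1.763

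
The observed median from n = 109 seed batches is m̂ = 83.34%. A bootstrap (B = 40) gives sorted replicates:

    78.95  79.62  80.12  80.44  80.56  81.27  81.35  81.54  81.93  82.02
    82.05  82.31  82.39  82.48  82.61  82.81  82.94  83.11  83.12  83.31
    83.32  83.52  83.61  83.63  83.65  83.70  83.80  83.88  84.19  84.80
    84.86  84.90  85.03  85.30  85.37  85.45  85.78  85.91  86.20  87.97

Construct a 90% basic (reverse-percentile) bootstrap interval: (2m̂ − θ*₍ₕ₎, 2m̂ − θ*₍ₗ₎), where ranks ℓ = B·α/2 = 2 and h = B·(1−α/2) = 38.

(80.77, 87.06)

Percentile endpoints at ranks 2 and 38: θ*₍2₎ = 79.62, θ*₍38₎ = 85.91.
Basic interval reflects these around m̂:
  lower = 2 × 83.34 − 85.91 = 80.77
  upper = 2 × 83.34 − 79.62 = 87.06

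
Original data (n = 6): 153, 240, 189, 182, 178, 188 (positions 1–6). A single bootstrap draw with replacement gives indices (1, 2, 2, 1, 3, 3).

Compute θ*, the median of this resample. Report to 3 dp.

Resample values: 153, 240, 240, 153, 189, 189.
Sorted: 153, 153, 189, 189, 240, 240
Median = average of the two middle values = 189.000

θ* = 189.000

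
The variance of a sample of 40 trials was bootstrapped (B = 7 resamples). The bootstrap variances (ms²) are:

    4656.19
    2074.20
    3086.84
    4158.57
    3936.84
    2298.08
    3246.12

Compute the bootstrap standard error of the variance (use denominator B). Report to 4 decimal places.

Bootstrap SE is the standard deviation of the 7 replicate variances.
Mean of replicates: (4656.19 + 2074.20 + 3086.84 + 4158.57 + 3936.84 + 2298.08 + 3246.12) / 7 = 23456.84000 / 7 = 3350.97714
Sum of squared deviations: (+1305.21286)² + (−1276.77714)² + (−264.13714)² + (+807.59286)² + (+585.86286)² + (−1052.89714)² + (−104.85714)² = 5518537.82934
Variance = 5518537.82934 / 7 = 788362.54705
SE* = √788362.54705

SE* = 887.8978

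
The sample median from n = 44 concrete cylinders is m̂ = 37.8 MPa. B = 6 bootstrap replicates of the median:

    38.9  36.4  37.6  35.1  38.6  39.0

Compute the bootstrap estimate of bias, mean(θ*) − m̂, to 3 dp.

bias = −0.200

mean(θ*) = (38.9 + 36.4 + 37.6 + 35.1 + 38.6 + 39.0) / 6 = 37.6000
bias = 37.6000 − 37.8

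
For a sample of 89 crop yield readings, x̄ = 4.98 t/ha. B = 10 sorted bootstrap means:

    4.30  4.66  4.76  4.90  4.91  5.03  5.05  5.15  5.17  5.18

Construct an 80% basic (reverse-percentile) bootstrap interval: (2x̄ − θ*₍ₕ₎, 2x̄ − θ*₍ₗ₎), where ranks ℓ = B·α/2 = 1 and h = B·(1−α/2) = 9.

Percentile endpoints at ranks 1 and 9: θ*₍1₎ = 4.30, θ*₍9₎ = 5.17.
Basic interval reflects these around x̄:
  lower = 2 × 4.98 − 5.17 = 4.79
  upper = 2 × 4.98 − 4.30 = 5.66

(4.79, 5.66)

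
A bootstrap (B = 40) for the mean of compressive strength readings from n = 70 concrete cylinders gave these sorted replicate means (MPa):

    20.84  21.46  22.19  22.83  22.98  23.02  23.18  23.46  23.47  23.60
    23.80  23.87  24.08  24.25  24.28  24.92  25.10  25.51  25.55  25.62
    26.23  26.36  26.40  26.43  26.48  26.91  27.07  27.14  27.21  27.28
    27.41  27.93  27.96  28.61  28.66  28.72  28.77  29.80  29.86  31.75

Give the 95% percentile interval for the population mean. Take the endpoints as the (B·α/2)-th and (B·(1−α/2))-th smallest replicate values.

(20.84, 29.86)

α = 0.05; lower rank = 40 × 0.025 = 1; upper rank = 40 × 0.975 = 39.
The 1st smallest replicate is 20.84; the 39th is 29.86.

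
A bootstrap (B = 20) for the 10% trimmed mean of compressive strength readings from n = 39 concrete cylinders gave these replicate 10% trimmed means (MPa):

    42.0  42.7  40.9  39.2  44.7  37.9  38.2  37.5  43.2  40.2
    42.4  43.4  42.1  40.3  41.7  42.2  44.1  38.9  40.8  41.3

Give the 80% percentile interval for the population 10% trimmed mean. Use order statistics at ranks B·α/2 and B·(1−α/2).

(37.9, 43.4)

Sorted replicates: 37.5, 37.9, 38.2, 38.9, 39.2, 40.2, 40.3, 40.8, 40.9, 41.3, 41.7, 42.0, 42.1, 42.2, 42.4, 42.7, 43.2, 43.4, 44.1, 44.7
α = 0.20; lower rank = 20 × 0.100 = 2; upper rank = 20 × 0.900 = 18.
The 2nd smallest replicate is 37.9; the 18th is 43.4.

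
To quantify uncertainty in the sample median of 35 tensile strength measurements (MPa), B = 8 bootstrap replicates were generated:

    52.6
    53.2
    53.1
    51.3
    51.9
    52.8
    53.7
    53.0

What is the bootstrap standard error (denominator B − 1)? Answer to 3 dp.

Bootstrap SE is the standard deviation of the 8 replicate medians.
Mean of replicates: (52.6 + 53.2 + 53.1 + 51.3 + 51.9 + 52.8 + 53.7 + 53.0) / 8 = 421.6000 / 8 = 52.7000
Sum of squared deviations: (−0.1000)² + (+0.5000)² + (+0.4000)² + (−1.4000)² + (−0.8000)² + (+0.1000)² + (+1.0000)² + (+0.3000)² = 4.1200
Variance = 4.1200 / 7 = 0.5886
SE* = √0.5886

SE* = 0.767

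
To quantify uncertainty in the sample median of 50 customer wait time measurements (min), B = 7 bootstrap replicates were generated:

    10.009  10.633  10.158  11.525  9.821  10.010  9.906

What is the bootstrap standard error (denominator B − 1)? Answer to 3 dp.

Bootstrap SE is the standard deviation of the 7 replicate medians.
Mean of replicates: (10.009 + 10.633 + 10.158 + 11.525 + 9.821 + 10.010 + 9.906) / 7 = 72.0620 / 7 = 10.2946
Sum of squared deviations: (−0.2856)² + (+0.3384)² + (−0.1366)² + (+1.2304)² + (−0.4736)² + (−0.2846)² + (−0.3886)² = 2.1849
Variance = 2.1849 / 6 = 0.3642
SE* = √0.3642

SE* = 0.603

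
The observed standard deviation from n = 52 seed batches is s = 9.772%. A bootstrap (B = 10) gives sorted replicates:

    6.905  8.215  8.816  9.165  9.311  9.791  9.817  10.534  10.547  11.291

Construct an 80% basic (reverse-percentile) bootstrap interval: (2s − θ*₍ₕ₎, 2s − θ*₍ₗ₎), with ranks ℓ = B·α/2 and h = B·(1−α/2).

Percentile endpoints at ranks 1 and 9: θ*₍1₎ = 6.905, θ*₍9₎ = 10.547.
Basic interval reflects these around s:
  lower = 2 × 9.772 − 10.547 = 8.997
  upper = 2 × 9.772 − 6.905 = 12.639

(8.997, 12.639)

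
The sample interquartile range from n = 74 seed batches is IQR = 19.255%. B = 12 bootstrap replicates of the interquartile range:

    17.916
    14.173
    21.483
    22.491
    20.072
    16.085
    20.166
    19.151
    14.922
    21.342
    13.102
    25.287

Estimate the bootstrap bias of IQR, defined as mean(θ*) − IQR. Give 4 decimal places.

bias = −0.4058

mean(θ*) = (17.916 + 14.173 + 21.483 + 22.491 + 20.072 + 16.085 + 20.166 + 19.151 + 14.922 + 21.342 + 13.102 + 25.287) / 12 = 18.84917
bias = 18.84917 − 19.255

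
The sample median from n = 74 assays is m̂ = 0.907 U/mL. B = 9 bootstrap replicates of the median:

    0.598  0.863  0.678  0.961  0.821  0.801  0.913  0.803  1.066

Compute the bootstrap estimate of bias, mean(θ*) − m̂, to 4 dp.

mean(θ*) = (0.598 + 0.863 + 0.678 + 0.961 + 0.821 + 0.801 + 0.913 + 0.803 + 1.066) / 9 = 0.83378
bias = 0.83378 − 0.907

bias = −0.0732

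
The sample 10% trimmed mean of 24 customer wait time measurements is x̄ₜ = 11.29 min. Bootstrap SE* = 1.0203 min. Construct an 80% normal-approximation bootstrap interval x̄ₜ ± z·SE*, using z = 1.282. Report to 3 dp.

Margin = 1.282 × 1.0203 = 1.3080
Interval: 11.29 ± 1.3080

(9.982, 12.598)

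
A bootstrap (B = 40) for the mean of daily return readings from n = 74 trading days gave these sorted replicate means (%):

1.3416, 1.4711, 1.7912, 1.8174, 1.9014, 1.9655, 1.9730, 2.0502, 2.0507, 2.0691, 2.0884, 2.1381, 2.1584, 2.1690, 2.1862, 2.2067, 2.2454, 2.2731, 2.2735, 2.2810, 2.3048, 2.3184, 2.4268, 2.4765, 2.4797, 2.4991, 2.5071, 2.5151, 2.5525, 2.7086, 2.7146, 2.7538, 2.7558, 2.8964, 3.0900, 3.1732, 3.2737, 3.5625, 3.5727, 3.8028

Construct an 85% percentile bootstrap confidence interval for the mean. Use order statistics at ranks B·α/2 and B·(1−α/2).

(1.7912, 3.2737)

α = 0.15; lower rank = 40 × 0.075 = 3; upper rank = 40 × 0.925 = 37.
The 3rd smallest replicate is 1.7912; the 37th is 3.2737.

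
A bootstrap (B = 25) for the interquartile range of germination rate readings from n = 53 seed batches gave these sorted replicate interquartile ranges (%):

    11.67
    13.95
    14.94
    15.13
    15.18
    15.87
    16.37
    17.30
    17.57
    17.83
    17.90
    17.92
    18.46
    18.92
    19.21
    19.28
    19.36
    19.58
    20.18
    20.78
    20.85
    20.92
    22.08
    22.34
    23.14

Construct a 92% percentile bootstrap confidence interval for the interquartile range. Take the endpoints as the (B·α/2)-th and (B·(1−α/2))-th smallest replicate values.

(11.67, 22.34)

α = 0.08; lower rank = 25 × 0.040 = 1; upper rank = 25 × 0.960 = 24.
The 1st smallest replicate is 11.67; the 24th is 22.34.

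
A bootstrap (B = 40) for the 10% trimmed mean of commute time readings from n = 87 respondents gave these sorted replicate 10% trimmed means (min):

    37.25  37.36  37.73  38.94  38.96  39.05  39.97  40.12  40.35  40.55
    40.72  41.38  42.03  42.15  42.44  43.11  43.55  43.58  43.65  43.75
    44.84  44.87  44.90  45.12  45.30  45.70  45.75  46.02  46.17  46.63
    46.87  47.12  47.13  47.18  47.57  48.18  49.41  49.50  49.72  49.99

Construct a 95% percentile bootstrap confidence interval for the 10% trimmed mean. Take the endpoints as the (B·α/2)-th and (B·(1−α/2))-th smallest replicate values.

(37.25, 49.72)

α = 0.05; lower rank = 40 × 0.025 = 1; upper rank = 40 × 0.975 = 39.
The 1st smallest replicate is 37.25; the 39th is 49.72.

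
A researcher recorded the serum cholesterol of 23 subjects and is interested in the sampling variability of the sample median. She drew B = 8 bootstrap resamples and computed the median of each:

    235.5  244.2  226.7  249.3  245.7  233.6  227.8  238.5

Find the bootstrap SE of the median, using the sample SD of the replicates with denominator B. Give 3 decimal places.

SE* = 7.763

Bootstrap SE is the standard deviation of the 8 replicate medians.
Mean of replicates: (235.5 + 244.2 + 226.7 + 249.3 + 245.7 + 233.6 + 227.8 + 238.5) / 8 = 1901.3000 / 8 = 237.6625
Sum of squared deviations: (−2.1625)² + (+6.5375)² + (−10.9625)² + (+11.6375)² + (+8.0375)² + (−4.0625)² + (−9.8625)² + (+0.8375)² = 482.0987
Variance = 482.0987 / 8 = 60.2623
SE* = √60.2623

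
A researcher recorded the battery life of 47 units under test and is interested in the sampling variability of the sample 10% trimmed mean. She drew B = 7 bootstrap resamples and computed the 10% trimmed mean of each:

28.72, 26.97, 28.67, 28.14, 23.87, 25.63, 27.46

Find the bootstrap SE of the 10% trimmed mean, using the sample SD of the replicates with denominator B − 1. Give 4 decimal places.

SE* = 1.7750

Bootstrap SE is the standard deviation of the 7 replicate 10% trimmed means.
Mean of replicates: (28.72 + 26.97 + 28.67 + 28.14 + 23.87 + 25.63 + 27.46) / 7 = 189.46000 / 7 = 27.06571
Sum of squared deviations: (+1.65429)² + (−0.09571)² + (+1.60429)² + (+1.07429)² + (−3.19571)² + (−1.43571)² + (+0.39429)² = 18.90297
Variance = 18.90297 / 6 = 3.15050
SE* = √3.15050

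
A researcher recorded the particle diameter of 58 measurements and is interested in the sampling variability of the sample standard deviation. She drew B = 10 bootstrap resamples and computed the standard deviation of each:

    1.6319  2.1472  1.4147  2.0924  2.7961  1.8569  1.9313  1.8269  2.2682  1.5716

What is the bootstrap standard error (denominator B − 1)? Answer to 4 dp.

Bootstrap SE is the standard deviation of the 10 replicate standard deviations.
Mean of replicates: (1.6319 + 2.1472 + 1.4147 + 2.0924 + 2.7961 + 1.8569 + 1.9313 + 1.8269 + 2.2682 + 1.5716) / 10 = 19.53720 / 10 = 1.95372
Sum of squared deviations: (−0.32182)² + (+0.19348)² + (−0.53902)² + (+0.13868)² + (+0.84238)² + (−0.09682)² + (−0.02242)² + (−0.12682)² + (+0.31448)² + (−0.38212)² = 1.43125
Variance = 1.43125 / 9 = 0.15903
SE* = √0.15903

SE* = 0.3988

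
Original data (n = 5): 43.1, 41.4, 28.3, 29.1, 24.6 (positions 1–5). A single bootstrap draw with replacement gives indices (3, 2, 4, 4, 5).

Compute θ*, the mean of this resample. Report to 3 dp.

Resample values: 28.3, 41.4, 29.1, 29.1, 24.6.
Mean = (28.3 + 41.4 + 29.1 + 29.1 + 24.6) / 5 = 152.50 / 5 = 30.500

θ* = 30.500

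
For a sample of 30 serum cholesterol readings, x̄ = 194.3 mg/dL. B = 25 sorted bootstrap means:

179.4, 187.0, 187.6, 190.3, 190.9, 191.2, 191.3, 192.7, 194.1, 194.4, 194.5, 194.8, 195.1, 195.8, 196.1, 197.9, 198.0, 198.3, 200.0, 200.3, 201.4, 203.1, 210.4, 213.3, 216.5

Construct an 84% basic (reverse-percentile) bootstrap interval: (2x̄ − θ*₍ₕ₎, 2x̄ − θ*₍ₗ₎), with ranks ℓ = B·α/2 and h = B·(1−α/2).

(178.2, 201.6)

Percentile endpoints at ranks 2 and 23: θ*₍2₎ = 187.0, θ*₍23₎ = 210.4.
Basic interval reflects these around x̄:
  lower = 2 × 194.3 − 210.4 = 178.2
  upper = 2 × 194.3 − 187.0 = 201.6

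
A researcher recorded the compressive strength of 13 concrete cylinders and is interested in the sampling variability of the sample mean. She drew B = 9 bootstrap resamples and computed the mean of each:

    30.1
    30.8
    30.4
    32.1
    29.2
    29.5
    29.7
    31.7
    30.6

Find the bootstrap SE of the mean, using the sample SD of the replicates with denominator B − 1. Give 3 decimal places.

SE* = 0.974

Bootstrap SE is the standard deviation of the 9 replicate means.
Mean of replicates: (30.1 + 30.8 + 30.4 + 32.1 + 29.2 + 29.5 + 29.7 + 31.7 + 30.6) / 9 = 274.1000 / 9 = 30.4556
Sum of squared deviations: (−0.3556)² + (+0.3444)² + (−0.0556)² + (+1.6444)² + (−1.2556)² + (−0.9556)² + (−0.7556)² + (+1.2444)² + (+0.1444)² = 7.5822
Variance = 7.5822 / 8 = 0.9478
SE* = √0.9478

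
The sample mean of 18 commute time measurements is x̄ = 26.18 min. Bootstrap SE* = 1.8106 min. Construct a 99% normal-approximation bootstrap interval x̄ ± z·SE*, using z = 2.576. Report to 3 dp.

Margin = 2.576 × 1.8106 = 4.6641
Interval: 26.18 ± 4.6641

(21.516, 30.844)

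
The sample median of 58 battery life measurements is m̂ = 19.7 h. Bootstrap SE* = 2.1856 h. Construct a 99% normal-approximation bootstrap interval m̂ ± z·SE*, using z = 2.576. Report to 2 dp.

Margin = 2.576 × 2.1856 = 5.630
Interval: 19.7 ± 5.630

(14.07, 25.33)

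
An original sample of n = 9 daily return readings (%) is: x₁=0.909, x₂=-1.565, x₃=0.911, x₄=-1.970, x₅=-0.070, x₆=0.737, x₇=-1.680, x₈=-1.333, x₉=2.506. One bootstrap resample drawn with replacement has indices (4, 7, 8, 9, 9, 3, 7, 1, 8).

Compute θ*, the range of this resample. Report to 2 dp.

Resample values: -1.970, -1.680, -1.333, 2.506, 2.506, 0.911, -1.680, 0.909, -1.333.
Range = 2.506 − -1.970 = 4.48

θ* = 4.48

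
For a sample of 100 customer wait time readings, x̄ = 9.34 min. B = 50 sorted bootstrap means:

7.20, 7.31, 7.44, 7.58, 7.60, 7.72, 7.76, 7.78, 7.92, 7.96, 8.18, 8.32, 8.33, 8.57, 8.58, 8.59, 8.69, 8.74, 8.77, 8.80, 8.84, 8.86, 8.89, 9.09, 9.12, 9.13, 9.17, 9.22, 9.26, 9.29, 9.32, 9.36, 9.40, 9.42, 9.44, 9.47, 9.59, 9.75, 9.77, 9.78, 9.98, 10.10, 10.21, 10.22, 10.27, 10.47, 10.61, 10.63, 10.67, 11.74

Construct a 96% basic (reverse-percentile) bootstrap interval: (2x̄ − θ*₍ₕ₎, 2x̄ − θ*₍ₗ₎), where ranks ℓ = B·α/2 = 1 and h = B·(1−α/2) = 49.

Percentile endpoints at ranks 1 and 49: θ*₍1₎ = 7.20, θ*₍49₎ = 10.67.
Basic interval reflects these around x̄:
  lower = 2 × 9.34 − 10.67 = 8.01
  upper = 2 × 9.34 − 7.20 = 11.48

(8.01, 11.48)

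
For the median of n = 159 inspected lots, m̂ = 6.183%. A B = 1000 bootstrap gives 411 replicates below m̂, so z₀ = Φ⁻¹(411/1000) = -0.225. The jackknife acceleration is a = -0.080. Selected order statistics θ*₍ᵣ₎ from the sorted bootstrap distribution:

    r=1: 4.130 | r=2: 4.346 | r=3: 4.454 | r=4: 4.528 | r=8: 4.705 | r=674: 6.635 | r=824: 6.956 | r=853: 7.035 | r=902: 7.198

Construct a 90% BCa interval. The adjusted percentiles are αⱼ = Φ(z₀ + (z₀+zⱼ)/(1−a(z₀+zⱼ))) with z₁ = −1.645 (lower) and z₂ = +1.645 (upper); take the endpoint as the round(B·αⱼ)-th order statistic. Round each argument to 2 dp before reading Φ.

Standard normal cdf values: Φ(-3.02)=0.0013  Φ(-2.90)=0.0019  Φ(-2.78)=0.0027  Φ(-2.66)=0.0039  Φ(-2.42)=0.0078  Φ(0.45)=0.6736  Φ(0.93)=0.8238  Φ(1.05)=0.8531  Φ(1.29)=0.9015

Lower: z₀ + z₁ = -0.225 + (-1.645) = -1.870; 1 − a(z₀+z₁) = 1 − (-0.080)(-1.870) = 0.8504; argument = -0.225 + (-1.870)/0.8504 = -2.4240 → -2.42.
α₁ = Φ(-2.42) = 0.0078; rank = round(1000 × 0.0078) = 8; θ*₍8₎ = 4.705.
Upper: z₀ + z₂ = 1.420; 1 − a(z₀+z₂) = 1.1136; argument = 1.0501 → 1.05; α₂ = 0.8531; rank = 853; θ*₍853₎ = 7.035.

(4.705, 7.035)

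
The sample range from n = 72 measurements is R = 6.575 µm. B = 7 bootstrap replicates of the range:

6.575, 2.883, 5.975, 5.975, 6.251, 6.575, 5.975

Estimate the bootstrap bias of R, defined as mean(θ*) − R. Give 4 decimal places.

bias = −0.8309

mean(θ*) = (6.575 + 2.883 + 5.975 + 5.975 + 6.251 + 6.575 + 5.975) / 7 = 5.74414
bias = 5.74414 − 6.575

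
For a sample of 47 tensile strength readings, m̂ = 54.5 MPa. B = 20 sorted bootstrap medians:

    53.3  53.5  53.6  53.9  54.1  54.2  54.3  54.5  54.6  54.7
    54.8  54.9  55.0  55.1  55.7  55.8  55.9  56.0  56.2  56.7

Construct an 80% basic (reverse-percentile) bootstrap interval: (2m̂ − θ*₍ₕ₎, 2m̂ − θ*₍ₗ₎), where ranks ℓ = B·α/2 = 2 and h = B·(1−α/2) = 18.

Percentile endpoints at ranks 2 and 18: θ*₍2₎ = 53.5, θ*₍18₎ = 56.0.
Basic interval reflects these around m̂:
  lower = 2 × 54.5 − 56.0 = 53.0
  upper = 2 × 54.5 − 53.5 = 55.5

(53.0, 55.5)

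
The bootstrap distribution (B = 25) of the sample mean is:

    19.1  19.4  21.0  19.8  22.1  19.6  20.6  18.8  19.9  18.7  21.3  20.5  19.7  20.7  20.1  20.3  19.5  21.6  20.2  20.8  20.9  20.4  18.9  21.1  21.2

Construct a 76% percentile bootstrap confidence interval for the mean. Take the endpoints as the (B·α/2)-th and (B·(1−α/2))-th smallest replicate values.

(18.9, 21.2)

Sorted replicates: 18.7, 18.8, 18.9, 19.1, 19.4, 19.5, 19.6, 19.7, 19.8, 19.9, 20.1, 20.2, 20.3, 20.4, 20.5, 20.6, 20.7, 20.8, 20.9, 21.0, 21.1, 21.2, 21.3, 21.6, 22.1
α = 0.24; lower rank = 25 × 0.120 = 3; upper rank = 25 × 0.880 = 22.
The 3rd smallest replicate is 18.9; the 22nd is 21.2.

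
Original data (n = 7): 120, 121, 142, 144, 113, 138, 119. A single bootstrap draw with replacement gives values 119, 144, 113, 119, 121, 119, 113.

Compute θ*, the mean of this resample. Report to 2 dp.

Mean = (119 + 144 + 113 + 119 + 121 + 119 + 113) / 7 = 848.0 / 7 = 121.14

θ* = 121.14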